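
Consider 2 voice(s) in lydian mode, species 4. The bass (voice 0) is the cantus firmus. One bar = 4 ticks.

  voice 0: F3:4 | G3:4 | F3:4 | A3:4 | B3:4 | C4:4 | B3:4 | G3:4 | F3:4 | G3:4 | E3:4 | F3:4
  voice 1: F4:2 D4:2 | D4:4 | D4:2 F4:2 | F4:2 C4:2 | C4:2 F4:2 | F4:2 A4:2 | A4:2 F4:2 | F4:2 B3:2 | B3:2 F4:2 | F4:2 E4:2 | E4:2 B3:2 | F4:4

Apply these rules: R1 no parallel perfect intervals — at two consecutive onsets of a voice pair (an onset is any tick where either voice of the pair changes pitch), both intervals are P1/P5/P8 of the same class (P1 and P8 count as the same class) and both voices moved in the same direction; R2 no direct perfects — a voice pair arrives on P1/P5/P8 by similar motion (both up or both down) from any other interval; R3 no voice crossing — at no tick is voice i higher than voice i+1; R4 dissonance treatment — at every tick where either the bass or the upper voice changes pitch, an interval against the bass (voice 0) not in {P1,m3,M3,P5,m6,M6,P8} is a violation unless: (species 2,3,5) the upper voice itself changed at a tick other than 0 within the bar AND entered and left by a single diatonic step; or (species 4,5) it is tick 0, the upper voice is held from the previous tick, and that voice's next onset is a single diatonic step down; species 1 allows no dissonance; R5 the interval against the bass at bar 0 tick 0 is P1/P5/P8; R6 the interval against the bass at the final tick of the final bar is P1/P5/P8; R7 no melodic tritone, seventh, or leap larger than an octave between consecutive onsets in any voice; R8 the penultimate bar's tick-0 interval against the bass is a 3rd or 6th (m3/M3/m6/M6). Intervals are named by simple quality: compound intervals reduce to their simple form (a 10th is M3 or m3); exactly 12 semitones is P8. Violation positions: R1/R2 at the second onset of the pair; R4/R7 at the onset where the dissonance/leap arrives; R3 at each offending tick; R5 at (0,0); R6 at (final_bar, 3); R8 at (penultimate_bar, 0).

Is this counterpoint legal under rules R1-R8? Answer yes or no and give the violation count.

bar 0: v0=F3 v1=F4 (P8)
bar 1: v0=G3 v1=D4 (P5)
bar 2: v0=F3 v1=D4 (M6)
bar 3: v0=A3 v1=F4 (m6)
bar 4: v0=B3 v1=C4 (m2)
bar 5: v0=C4 v1=F4 (P4)
bar 6: v0=B3 v1=A4 (m7)
bar 7: v0=G3 v1=F4 (m7)
bar 8: v0=F3 v1=B3 (TT)
bar 9: v0=G3 v1=F4 (m7)
bar 10: v0=E3 v1=E4 (P8)
bar 11: v0=F3 v1=F4 (P8)
  R4 @ bar4.0: B3/C4 m2 untreated
  R4 @ bar4.2: B3/F4 TT untreated
  R4 @ bar5.0: C4/F4 P4 untreated
  R4 @ bar6.0: B3/A4 m7 untreated
  R4 @ bar6.2: B3/F4 TT untreated
  R4 @ bar7.0: G3/F4 m7 untreated
  R7 @ bar7.2: F4->B3 leap 6st
  R4 @ bar8.0: F3/B3 TT untreated
  R7 @ bar8.2: B3->F4 leap 6st
  R8 @ bar10.0: penult P8 not 3rd/6th
  R2 @ bar11.0: E3/B3 P5 -> F3/F4 P8 similar
  R7 @ bar11.0: B3->F4 leap 6st

No (12 violations)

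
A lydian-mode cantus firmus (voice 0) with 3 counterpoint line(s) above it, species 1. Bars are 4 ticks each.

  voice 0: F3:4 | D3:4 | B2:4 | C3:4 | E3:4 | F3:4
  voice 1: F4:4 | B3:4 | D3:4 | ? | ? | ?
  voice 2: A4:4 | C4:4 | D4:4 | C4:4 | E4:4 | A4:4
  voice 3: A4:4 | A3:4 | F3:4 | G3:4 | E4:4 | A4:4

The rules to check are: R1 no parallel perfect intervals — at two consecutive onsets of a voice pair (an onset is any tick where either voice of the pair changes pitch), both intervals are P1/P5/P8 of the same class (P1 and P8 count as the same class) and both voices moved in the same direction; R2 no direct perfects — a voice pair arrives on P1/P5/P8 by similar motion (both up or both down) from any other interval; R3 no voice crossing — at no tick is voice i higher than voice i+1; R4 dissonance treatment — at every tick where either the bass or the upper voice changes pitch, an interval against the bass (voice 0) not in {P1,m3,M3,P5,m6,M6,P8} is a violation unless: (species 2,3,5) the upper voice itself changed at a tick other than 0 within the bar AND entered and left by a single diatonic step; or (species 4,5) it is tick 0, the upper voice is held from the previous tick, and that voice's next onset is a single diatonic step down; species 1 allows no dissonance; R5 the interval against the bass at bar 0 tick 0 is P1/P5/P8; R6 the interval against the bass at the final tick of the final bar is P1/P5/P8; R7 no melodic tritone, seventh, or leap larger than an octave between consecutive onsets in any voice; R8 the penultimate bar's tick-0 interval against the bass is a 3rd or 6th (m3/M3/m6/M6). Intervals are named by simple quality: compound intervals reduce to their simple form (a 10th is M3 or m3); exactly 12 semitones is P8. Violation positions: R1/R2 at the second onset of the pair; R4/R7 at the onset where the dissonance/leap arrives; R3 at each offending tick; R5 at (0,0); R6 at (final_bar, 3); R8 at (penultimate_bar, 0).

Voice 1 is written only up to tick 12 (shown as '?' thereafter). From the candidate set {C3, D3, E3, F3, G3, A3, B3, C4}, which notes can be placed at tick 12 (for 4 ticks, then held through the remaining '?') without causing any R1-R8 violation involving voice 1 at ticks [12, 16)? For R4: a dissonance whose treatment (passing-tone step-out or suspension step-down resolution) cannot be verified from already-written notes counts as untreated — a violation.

{A3, E3}

C3: violates R1
D3: violates R4
E3: legal
F3: violates R4
G3: violates R2
A3: legal
B3: violates R4
C4: violates R2,R7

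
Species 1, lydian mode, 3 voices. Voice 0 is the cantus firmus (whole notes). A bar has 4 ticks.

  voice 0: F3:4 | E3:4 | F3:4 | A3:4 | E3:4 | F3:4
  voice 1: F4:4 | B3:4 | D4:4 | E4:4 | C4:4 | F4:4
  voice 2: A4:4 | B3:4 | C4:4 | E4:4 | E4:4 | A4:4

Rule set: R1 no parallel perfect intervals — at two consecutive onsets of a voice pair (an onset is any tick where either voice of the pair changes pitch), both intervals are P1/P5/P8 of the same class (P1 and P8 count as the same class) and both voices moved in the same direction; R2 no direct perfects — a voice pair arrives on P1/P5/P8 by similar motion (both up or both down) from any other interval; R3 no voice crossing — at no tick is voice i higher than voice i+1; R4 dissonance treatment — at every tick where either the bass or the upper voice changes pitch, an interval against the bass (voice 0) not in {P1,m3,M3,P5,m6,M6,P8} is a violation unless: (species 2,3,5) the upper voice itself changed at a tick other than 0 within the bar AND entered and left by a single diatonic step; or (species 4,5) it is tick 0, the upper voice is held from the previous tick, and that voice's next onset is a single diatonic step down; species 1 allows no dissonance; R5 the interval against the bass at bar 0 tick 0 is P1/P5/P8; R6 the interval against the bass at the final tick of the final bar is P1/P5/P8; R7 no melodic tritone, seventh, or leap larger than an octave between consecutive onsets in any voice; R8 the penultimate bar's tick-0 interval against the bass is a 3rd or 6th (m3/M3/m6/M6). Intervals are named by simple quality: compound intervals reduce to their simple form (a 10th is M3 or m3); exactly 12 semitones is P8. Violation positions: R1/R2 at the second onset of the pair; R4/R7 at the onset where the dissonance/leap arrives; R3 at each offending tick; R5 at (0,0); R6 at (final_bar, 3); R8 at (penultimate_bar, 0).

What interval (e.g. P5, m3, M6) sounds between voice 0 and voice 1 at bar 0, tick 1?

voice 0=F3 voice 1=F4 -> P8

P8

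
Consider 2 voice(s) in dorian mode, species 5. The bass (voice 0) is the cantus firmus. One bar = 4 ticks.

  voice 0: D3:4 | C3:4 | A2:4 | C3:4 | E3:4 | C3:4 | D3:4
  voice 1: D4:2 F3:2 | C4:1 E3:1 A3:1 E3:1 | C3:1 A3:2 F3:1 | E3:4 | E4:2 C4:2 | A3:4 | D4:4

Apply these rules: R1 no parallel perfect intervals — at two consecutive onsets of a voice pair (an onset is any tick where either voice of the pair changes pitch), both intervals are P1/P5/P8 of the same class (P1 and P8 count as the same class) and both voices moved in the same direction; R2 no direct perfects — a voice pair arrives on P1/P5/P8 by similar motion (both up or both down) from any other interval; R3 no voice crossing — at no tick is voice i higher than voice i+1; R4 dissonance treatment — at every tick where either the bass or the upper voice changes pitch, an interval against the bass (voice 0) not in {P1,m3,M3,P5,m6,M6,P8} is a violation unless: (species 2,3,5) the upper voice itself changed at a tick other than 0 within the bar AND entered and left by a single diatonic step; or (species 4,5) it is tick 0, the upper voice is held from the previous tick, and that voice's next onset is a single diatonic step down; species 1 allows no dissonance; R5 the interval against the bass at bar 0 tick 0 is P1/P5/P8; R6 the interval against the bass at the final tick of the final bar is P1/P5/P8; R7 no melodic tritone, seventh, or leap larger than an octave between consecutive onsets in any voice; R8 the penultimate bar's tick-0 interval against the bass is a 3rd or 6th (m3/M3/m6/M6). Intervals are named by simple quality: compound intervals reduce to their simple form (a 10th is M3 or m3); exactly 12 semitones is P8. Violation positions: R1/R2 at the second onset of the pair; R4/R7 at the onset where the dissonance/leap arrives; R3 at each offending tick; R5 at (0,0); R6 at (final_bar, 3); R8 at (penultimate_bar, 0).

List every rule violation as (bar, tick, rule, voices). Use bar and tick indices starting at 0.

bar 0: v0=D3 v1=D4 downbeat P8
bar 1: v0=C3 v1=C4 downbeat P8
bar 2: v0=A2 v1=C3 downbeat m3
bar 3: v0=C3 v1=E3 downbeat M3
bar 4: v0=E3 v1=E4 downbeat P8
bar 5: v0=C3 v1=A3 downbeat M6
bar 6: v0=D3 v1=D4 downbeat P8
  -> R2 @ bar 4 tick 0 v(0, 1): C3/E3 M3 -> E3/E4 P8 similar
  -> R2 @ bar 6 tick 0 v(0, 1): C3/A3 M6 -> D3/D4 P8 similar

(4, 0, R2, (0, 1))
(6, 0, R2, (0, 1))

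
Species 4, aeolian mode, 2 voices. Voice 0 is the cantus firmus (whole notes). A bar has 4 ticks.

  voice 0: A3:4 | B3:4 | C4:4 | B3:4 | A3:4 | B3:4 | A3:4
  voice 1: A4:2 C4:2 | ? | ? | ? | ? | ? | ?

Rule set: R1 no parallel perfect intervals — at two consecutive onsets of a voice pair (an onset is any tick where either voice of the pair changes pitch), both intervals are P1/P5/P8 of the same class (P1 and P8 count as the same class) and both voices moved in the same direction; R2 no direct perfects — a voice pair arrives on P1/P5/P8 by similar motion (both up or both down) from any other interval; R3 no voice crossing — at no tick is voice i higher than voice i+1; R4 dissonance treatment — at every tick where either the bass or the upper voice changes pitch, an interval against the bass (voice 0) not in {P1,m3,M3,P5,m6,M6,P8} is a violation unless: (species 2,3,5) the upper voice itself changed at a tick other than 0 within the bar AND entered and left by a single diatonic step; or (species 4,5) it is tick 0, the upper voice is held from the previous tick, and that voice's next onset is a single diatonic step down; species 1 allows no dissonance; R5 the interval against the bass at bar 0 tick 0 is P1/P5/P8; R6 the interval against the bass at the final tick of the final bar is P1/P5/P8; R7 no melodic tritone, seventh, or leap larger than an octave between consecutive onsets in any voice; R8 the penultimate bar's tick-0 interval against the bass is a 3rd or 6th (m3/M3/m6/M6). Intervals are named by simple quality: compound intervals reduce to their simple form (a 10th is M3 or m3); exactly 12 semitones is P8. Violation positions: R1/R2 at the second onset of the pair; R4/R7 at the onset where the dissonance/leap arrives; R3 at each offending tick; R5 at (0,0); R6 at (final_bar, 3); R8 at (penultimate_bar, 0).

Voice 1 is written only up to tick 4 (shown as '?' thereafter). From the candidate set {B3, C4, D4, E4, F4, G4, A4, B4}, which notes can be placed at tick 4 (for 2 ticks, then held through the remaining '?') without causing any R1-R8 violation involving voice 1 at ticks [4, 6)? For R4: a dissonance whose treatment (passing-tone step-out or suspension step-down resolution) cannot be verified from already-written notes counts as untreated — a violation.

B3: legal
C4: violates R4
D4: legal
E4: violates R4
F4: violates R4
G4: legal
A4: violates R4
B4: violates R2,R7

{B3, D4, G4}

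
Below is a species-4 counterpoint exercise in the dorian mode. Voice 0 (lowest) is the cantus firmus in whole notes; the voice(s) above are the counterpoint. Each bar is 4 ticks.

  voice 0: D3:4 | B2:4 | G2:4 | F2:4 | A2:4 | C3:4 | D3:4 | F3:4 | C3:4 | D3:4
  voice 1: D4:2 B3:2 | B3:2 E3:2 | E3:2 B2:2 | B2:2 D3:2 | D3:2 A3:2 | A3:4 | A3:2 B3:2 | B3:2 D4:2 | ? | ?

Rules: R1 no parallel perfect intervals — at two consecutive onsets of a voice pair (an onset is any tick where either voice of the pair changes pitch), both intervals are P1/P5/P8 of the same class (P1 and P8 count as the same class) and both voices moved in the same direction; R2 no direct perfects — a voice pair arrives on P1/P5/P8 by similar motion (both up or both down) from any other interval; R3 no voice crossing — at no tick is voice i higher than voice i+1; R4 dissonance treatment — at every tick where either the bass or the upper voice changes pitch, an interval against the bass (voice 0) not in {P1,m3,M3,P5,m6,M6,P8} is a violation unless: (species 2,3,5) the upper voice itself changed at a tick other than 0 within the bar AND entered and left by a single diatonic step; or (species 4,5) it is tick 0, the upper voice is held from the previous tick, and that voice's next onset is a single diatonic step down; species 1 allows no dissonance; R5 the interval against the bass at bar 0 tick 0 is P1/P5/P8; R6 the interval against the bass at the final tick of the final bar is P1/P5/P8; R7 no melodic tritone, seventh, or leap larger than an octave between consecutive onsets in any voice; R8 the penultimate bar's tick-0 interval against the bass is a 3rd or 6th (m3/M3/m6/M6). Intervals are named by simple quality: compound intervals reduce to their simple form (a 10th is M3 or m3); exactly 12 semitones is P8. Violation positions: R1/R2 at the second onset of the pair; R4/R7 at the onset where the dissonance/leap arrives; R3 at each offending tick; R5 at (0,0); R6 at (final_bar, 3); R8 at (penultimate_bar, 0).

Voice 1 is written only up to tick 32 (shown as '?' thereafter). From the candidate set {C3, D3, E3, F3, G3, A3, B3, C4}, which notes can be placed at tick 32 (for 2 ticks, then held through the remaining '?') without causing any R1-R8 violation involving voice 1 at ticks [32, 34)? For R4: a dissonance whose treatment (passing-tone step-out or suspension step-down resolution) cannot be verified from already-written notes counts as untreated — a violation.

{A3}

C3: violates R2,R7,R8
D3: violates R4,R8
E3: violates R7
F3: violates R4,R8
G3: violates R2,R8
A3: legal
B3: violates R4,R8
C4: violates R2,R8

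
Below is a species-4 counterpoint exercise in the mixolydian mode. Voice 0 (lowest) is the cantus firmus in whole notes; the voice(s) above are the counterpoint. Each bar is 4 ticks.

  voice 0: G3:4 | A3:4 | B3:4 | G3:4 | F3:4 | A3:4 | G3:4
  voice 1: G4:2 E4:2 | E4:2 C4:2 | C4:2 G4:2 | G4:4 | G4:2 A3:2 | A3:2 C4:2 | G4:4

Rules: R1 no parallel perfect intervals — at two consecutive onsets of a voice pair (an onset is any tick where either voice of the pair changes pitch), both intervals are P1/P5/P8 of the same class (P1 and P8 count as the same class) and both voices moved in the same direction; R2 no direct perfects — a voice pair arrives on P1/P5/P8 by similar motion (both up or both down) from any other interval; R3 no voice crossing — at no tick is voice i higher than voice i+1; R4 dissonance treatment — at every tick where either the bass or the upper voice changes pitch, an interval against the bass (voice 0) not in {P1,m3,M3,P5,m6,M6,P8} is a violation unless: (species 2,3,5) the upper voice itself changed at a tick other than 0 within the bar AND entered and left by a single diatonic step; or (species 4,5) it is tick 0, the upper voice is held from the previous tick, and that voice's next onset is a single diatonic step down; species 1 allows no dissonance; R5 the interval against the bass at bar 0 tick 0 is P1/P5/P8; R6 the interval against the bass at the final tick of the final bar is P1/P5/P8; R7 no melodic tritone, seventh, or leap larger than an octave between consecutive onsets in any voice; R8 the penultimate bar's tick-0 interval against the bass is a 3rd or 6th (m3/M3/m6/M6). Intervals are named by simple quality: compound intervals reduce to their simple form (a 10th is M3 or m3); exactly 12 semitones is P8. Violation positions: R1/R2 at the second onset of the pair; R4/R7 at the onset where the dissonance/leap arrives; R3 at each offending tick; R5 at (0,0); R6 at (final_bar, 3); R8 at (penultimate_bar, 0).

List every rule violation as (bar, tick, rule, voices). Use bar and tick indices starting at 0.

(2, 0, R4, (0, 1))
(4, 0, R4, (0, 1))
(4, 2, R7, (1,))
(5, 0, R8, (0, 1))

bar 0: v0=G3 v1=G4 downbeat P8
bar 1: v0=A3 v1=E4 downbeat P5
bar 2: v0=B3 v1=C4 downbeat m2
bar 3: v0=G3 v1=G4 downbeat P8
bar 4: v0=F3 v1=G4 downbeat M2
bar 5: v0=A3 v1=A3 downbeat P1
bar 6: v0=G3 v1=G4 downbeat P8
  -> R4 @ bar 2 tick 0 v(0, 1): B3/C4 m2 untreated
  -> R4 @ bar 4 tick 0 v(0, 1): F3/G4 M2 untreated
  -> R7 @ bar 4 tick 2 v(1,): G4->A3 leap 10st
  -> R8 @ bar 5 tick 0 v(0, 1): penult P1 not 3rd/6th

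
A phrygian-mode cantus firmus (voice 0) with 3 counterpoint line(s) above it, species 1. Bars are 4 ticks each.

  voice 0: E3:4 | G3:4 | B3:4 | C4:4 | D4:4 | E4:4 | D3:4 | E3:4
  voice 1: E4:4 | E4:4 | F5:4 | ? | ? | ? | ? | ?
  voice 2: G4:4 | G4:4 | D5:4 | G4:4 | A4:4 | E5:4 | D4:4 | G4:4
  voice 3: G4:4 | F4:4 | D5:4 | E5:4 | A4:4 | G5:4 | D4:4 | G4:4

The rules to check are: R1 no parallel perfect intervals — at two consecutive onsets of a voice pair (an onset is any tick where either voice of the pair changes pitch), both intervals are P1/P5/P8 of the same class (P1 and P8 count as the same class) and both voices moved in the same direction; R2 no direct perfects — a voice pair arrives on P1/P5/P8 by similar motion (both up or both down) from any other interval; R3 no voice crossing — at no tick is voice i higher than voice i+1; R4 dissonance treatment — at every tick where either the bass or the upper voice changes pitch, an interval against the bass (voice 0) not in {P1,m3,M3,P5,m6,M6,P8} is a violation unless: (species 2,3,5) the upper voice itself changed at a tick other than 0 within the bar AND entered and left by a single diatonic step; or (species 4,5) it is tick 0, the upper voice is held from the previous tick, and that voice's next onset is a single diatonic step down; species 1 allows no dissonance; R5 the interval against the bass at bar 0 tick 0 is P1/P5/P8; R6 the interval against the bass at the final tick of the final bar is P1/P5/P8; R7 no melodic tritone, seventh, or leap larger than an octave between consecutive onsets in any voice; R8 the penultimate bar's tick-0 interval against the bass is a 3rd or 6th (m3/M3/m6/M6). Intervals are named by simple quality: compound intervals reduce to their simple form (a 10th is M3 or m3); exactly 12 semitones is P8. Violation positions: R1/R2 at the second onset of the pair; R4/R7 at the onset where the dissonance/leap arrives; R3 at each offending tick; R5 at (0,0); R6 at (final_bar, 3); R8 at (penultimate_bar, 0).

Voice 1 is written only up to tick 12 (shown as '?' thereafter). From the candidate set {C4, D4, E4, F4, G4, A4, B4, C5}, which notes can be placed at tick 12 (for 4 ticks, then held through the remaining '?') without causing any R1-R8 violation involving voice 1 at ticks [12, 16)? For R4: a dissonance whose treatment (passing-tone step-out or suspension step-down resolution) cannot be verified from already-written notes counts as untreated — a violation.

C4: violates R2,R7
D4: violates R4,R7
E4: violates R7
F4: violates R4
G4: violates R2,R7
A4: violates R3
B4: violates R3,R4,R7
C5: violates R3

{}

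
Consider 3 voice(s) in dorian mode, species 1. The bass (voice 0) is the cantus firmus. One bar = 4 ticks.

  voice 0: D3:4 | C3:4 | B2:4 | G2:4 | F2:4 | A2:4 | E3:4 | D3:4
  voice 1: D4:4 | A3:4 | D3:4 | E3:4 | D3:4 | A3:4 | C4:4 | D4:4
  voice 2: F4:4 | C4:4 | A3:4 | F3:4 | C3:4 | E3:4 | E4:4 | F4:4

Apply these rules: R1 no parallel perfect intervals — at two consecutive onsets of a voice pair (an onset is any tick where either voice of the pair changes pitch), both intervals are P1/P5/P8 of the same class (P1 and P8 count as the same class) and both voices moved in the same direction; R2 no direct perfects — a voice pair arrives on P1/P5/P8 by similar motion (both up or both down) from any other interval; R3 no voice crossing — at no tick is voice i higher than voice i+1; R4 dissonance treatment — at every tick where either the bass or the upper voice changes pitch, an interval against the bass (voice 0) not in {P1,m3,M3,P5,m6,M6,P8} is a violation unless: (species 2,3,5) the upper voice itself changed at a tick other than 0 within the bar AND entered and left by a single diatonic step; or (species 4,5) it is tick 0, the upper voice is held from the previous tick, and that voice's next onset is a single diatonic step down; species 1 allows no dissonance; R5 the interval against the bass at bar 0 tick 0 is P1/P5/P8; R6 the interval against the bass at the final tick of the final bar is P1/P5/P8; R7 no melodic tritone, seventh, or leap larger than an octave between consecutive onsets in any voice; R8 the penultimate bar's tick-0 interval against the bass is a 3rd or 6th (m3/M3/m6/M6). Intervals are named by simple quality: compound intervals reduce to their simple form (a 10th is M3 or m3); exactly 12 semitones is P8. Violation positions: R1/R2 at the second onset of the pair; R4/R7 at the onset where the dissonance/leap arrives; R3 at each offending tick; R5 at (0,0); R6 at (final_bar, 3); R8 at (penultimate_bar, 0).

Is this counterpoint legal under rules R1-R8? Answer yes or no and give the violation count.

No (19 violations)

bar 0: v0=D3 v1=D4 v2=F4 (m3)
bar 1: v0=C3 v1=A3 v2=C4 (P8)
bar 2: v0=B2 v1=D3 v2=A3 (m7)
bar 3: v0=G2 v1=E3 v2=F3 (m7)
bar 4: v0=F2 v1=D3 v2=C3 (P5)
bar 5: v0=A2 v1=A3 v2=E3 (P5)
bar 6: v0=E3 v1=C4 v2=E4 (P8)
bar 7: v0=D3 v1=D4 v2=F4 (m3)
  R5 @ bar0.0: opens on m3
  R2 @ bar1.0: D3/F4 m3 -> C3/C4 P8 similar
  R2 @ bar2.0: A3/C4 m3 -> D3/A3 P5 similar
  R4 @ bar2.0: B2/A3 m7 untreated
  R4 @ bar3.0: G2/F3 m7 untreated
  R2 @ bar4.0: G2/F3 m7 -> F2/C3 P5 similar
  R3 @ bar4.0: D3 above C3
  R3 @ bar4.1: D3 above C3
  R3 @ bar4.2: D3 above C3
  R3 @ bar4.3: D3 above C3
  R1 @ bar5.0: F2/C3 P5 -> A2/E3 P5 similar
  R2 @ bar5.0: F2/D3 M6 -> A2/A3 P8 similar
  R3 @ bar5.0: A3 above E3
  R3 @ bar5.1: A3 above E3
  R3 @ bar5.2: A3 above E3
  R3 @ bar5.3: A3 above E3
  R2 @ bar6.0: A2/E3 P5 -> E3/E4 P8 similar
  R8 @ bar6.0: penult P8 not 3rd/6th
  R6 @ bar7.3: closes on m3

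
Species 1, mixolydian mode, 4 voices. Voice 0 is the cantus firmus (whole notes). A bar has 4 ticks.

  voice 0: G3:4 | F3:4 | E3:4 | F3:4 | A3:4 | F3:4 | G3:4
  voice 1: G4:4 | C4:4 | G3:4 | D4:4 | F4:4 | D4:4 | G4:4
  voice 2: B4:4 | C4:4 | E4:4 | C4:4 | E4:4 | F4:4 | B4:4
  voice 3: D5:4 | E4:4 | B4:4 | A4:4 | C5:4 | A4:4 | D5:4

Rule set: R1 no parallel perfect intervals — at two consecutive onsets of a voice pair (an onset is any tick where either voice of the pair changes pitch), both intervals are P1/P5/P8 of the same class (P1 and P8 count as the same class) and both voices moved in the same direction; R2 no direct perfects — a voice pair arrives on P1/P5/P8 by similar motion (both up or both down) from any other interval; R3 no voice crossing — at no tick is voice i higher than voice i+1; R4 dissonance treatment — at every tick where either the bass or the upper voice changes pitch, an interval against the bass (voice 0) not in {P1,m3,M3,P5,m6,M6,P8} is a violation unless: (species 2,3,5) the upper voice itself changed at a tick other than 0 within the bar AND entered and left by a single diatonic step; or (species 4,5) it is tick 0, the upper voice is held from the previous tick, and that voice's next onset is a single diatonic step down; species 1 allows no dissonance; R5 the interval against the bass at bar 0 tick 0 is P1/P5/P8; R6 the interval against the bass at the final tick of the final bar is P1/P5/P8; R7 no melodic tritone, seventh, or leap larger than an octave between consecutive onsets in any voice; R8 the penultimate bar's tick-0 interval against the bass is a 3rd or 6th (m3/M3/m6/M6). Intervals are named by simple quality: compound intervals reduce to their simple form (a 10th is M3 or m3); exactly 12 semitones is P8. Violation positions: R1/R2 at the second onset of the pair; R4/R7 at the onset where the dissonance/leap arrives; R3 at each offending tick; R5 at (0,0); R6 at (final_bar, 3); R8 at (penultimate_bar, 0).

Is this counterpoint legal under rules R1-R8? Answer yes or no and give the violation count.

bar 0: v0=G3 v1=G4 v2=B4 v3=D5 (P5)
bar 1: v0=F3 v1=C4 v2=C4 v3=E4 (M7)
bar 2: v0=E3 v1=G3 v2=E4 v3=B4 (P5)
bar 3: v0=F3 v1=D4 v2=C4 v3=A4 (M3)
bar 4: v0=A3 v1=F4 v2=E4 v3=C5 (m3)
bar 5: v0=F3 v1=D4 v2=F4 v3=A4 (M3)
bar 6: v0=G3 v1=G4 v2=B4 v3=D5 (P5)
  R5 @ bar0.0: opens on M3
  R2 @ bar1.0: G3/G4 P8 -> F3/C4 P5 similar
  R2 @ bar1.0: G3/B4 M3 -> F3/C4 P5 similar
  R2 @ bar1.0: G4/B4 M3 -> C4/C4 P1 similar
  R4 @ bar1.0: F3/E4 M7 untreated
  R7 @ bar1.0: B4->C4 leap 11st
  R7 @ bar1.0: D5->E4 leap 10st
  R2 @ bar2.0: C4/E4 M3 -> E4/B4 P5 similar
  R3 @ bar3.0: D4 above C4
  R3 @ bar3.1: D4 above C4
  R3 @ bar3.2: D4 above C4
  R3 @ bar3.3: D4 above C4
  R1 @ bar4.0: F3/C4 P5 -> A3/E4 P5 similar
  R1 @ bar4.0: D4/A4 P5 -> F4/C5 P5 similar
  R3 @ bar4.0: F4 above E4
  R3 @ bar4.1: F4 above E4
  R3 @ bar4.2: F4 above E4
  R3 @ bar4.3: F4 above E4
  R1 @ bar5.0: F4/C5 P5 -> D4/A4 P5 similar
  R8 @ bar5.0: penult P8 not 3rd/6th
  R1 @ bar6.0: D4/A4 P5 -> G4/D5 P5 similar
  R2 @ bar6.0: F3/D4 M6 -> G3/G4 P8 similar
  R2 @ bar6.0: F3/A4 M3 -> G3/D5 P5 similar
  R7 @ bar6.0: F4->B4 leap 6st
  R6 @ bar6.3: closes on M3

No (25 violations)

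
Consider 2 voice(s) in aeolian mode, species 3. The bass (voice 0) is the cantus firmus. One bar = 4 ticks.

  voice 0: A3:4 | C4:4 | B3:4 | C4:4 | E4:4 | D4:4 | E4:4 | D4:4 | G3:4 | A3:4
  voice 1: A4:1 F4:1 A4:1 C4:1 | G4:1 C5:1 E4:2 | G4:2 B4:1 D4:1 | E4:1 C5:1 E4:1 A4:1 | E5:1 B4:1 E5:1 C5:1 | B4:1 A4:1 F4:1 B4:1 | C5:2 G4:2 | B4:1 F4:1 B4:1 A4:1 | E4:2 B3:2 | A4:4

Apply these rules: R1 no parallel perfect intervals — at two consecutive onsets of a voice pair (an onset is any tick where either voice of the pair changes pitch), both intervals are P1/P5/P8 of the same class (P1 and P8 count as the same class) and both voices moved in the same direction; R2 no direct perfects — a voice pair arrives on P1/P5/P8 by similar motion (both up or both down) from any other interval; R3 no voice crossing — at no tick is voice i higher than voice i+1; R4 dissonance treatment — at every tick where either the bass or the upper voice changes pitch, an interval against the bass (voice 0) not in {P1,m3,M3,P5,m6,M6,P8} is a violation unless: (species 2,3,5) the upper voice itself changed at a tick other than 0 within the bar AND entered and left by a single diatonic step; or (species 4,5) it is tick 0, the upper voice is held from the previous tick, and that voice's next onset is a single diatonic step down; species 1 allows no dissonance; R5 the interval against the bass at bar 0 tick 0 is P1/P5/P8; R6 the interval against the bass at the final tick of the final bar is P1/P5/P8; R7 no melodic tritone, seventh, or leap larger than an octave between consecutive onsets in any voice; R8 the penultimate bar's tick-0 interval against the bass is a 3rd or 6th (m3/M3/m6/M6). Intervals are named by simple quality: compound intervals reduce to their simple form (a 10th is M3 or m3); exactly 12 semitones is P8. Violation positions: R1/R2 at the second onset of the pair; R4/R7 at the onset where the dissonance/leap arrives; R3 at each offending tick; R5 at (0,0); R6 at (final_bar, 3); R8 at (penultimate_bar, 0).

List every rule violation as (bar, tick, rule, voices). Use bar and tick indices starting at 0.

(1, 0, R2, (0, 1))
(4, 0, R2, (0, 1))
(5, 3, R7, (1,))
(7, 1, R7, (1,))
(7, 2, R7, (1,))
(9, 0, R2, (0, 1))
(9, 0, R7, (1,))

bar 0: v0=A3 v1=A4 downbeat P8
bar 1: v0=C4 v1=G4 downbeat P5
bar 2: v0=B3 v1=G4 downbeat m6
bar 3: v0=C4 v1=E4 downbeat M3
bar 4: v0=E4 v1=E5 downbeat P8
bar 5: v0=D4 v1=B4 downbeat M6
bar 6: v0=E4 v1=C5 downbeat m6
bar 7: v0=D4 v1=B4 downbeat M6
bar 8: v0=G3 v1=E4 downbeat M6
bar 9: v0=A3 v1=A4 downbeat P8
  -> R2 @ bar 1 tick 0 v(0, 1): A3/C4 m3 -> C4/G4 P5 similar
  -> R2 @ bar 4 tick 0 v(0, 1): C4/A4 M6 -> E4/E5 P8 similar
  -> R7 @ bar 5 tick 3 v(1,): F4->B4 leap 6st
  -> R7 @ bar 7 tick 1 v(1,): B4->F4 leap 6st
  -> R7 @ bar 7 tick 2 v(1,): F4->B4 leap 6st
  -> R2 @ bar 9 tick 0 v(0, 1): G3/B3 M3 -> A3/A4 P8 similar
  -> R7 @ bar 9 tick 0 v(1,): B3->A4 leap 10st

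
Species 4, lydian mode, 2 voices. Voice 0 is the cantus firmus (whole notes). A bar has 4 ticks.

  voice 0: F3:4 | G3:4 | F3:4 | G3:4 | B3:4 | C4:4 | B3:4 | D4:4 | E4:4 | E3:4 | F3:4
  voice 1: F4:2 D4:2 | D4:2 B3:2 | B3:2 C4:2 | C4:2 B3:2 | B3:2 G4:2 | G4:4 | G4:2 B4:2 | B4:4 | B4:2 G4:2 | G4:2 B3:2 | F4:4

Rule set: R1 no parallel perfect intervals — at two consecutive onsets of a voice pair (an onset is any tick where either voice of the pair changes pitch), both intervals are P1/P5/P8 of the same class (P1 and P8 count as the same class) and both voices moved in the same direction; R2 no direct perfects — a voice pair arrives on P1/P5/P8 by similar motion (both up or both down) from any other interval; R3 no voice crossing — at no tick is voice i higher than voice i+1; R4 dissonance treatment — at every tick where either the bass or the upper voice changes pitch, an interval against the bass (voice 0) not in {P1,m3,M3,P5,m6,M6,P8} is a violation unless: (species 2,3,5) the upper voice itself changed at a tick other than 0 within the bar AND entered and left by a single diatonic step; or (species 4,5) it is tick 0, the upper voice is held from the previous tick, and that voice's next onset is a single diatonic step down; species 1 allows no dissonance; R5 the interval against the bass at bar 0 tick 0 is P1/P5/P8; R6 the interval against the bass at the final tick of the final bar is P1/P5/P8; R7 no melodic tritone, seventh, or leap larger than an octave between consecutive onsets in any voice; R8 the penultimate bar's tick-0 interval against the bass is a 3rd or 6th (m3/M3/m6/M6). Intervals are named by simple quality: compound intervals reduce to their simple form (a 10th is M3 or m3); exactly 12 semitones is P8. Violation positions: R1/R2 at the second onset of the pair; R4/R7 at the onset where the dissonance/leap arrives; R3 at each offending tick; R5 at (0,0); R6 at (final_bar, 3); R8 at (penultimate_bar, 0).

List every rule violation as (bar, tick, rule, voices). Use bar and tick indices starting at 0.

(2, 0, R4, (0, 1))
(10, 0, R2, (0, 1))
(10, 0, R7, (1,))

bar 0: v0=F3 v1=F4 downbeat P8
bar 1: v0=G3 v1=D4 downbeat P5
bar 2: v0=F3 v1=B3 downbeat TT
bar 3: v0=G3 v1=C4 downbeat P4
bar 4: v0=B3 v1=B3 downbeat P1
bar 5: v0=C4 v1=G4 downbeat P5
bar 6: v0=B3 v1=G4 downbeat m6
bar 7: v0=D4 v1=B4 downbeat M6
bar 8: v0=E4 v1=B4 downbeat P5
bar 9: v0=E3 v1=G4 downbeat m3
bar 10: v0=F3 v1=F4 downbeat P8
  -> R4 @ bar 2 tick 0 v(0, 1): F3/B3 TT untreated
  -> R2 @ bar 10 tick 0 v(0, 1): E3/B3 P5 -> F3/F4 P8 similar
  -> R7 @ bar 10 tick 0 v(1,): B3->F4 leap 6st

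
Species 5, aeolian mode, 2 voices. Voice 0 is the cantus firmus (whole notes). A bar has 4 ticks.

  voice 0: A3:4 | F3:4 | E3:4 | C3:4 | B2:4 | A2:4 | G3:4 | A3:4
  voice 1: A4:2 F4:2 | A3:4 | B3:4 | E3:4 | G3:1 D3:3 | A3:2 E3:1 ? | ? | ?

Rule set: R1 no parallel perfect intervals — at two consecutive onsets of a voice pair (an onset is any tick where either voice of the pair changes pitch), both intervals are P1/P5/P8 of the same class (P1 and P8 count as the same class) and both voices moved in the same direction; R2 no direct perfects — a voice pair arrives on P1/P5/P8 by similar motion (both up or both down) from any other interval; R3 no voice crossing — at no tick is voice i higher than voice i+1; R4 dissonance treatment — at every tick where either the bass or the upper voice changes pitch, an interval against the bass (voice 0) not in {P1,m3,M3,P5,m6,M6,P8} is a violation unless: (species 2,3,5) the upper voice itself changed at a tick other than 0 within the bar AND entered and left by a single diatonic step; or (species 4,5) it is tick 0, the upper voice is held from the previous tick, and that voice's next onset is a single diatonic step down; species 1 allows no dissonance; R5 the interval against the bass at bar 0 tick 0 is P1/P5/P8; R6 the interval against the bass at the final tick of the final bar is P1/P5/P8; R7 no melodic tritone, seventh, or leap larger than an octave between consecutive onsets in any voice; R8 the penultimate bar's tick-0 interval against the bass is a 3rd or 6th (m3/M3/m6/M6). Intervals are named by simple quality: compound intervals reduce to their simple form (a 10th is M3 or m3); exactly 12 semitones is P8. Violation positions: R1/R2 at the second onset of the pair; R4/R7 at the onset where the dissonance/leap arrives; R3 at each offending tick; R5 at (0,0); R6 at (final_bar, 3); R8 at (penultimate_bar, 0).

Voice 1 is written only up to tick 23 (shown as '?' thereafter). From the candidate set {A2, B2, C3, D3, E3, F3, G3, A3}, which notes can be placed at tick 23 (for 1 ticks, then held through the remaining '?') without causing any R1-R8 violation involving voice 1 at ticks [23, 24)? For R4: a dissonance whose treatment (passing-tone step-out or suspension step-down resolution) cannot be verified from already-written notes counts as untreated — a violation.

{A2, A3, C3, E3, F3}

A2: legal
B2: violates R4
C3: legal
D3: violates R4
E3: legal
F3: legal
G3: violates R4
A3: legal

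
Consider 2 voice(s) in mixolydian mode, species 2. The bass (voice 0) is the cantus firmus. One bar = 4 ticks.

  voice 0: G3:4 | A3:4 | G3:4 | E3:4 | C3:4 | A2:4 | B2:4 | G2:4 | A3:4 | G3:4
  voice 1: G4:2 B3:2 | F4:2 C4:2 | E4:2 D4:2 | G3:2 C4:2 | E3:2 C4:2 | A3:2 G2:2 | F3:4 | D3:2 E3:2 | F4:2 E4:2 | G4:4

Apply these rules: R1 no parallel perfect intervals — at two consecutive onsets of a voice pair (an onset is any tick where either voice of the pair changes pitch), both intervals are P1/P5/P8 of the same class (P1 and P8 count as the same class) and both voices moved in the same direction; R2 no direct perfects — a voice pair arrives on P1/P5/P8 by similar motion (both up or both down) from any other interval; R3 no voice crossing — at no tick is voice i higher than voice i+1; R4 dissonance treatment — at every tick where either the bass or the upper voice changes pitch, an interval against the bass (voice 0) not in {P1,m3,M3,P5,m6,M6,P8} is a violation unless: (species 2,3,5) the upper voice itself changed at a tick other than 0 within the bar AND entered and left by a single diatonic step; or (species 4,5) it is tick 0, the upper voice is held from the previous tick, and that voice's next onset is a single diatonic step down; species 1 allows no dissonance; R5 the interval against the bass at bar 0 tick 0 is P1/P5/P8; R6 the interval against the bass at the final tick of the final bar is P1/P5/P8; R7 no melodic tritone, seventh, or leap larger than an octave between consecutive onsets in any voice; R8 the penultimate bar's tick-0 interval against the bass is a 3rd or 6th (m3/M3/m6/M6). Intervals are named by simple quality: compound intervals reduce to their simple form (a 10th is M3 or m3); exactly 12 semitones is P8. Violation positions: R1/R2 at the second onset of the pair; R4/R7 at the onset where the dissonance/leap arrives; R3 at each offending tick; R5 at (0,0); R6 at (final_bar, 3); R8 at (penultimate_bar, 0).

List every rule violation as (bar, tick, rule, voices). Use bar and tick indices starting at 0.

(1, 0, R7, (1,))
(5, 0, R1, (0, 1))
(5, 2, R3, (0, 1))
(5, 2, R4, (0, 1))
(5, 2, R7, (1,))
(5, 3, R3, (0, 1))
(6, 0, R4, (0, 1))
(6, 0, R7, (1,))
(7, 0, R2, (0, 1))
(8, 0, R7, (0,))
(8, 0, R7, (1,))

bar 0: v0=G3 v1=G4 downbeat P8
bar 1: v0=A3 v1=F4 downbeat m6
bar 2: v0=G3 v1=E4 downbeat M6
bar 3: v0=E3 v1=G3 downbeat m3
bar 4: v0=C3 v1=E3 downbeat M3
bar 5: v0=A2 v1=A3 downbeat P8
bar 6: v0=B2 v1=F3 downbeat TT
bar 7: v0=G2 v1=D3 downbeat P5
bar 8: v0=A3 v1=F4 downbeat m6
bar 9: v0=G3 v1=G4 downbeat P8
  -> R7 @ bar 1 tick 0 v(1,): B3->F4 leap 6st
  -> R1 @ bar 5 tick 0 v(0, 1): C3/C4 P8 -> A2/A3 P8 similar
  -> R3 @ bar 5 tick 2 v(0, 1): A2 above G2
  -> R4 @ bar 5 tick 2 v(0, 1): A2/G2 M2 untreated
  -> R7 @ bar 5 tick 2 v(1,): A3->G2 leap 14st
  -> R3 @ bar 5 tick 3 v(0, 1): A2 above G2
  -> R4 @ bar 6 tick 0 v(0, 1): B2/F3 TT untreated
  -> R7 @ bar 6 tick 0 v(1,): G2->F3 leap 10st
  -> R2 @ bar 7 tick 0 v(0, 1): B2/F3 TT -> G2/D3 P5 similar
  -> R7 @ bar 8 tick 0 v(0,): G2->A3 leap 14st
  -> R7 @ bar 8 tick 0 v(1,): E3->F4 leap 13st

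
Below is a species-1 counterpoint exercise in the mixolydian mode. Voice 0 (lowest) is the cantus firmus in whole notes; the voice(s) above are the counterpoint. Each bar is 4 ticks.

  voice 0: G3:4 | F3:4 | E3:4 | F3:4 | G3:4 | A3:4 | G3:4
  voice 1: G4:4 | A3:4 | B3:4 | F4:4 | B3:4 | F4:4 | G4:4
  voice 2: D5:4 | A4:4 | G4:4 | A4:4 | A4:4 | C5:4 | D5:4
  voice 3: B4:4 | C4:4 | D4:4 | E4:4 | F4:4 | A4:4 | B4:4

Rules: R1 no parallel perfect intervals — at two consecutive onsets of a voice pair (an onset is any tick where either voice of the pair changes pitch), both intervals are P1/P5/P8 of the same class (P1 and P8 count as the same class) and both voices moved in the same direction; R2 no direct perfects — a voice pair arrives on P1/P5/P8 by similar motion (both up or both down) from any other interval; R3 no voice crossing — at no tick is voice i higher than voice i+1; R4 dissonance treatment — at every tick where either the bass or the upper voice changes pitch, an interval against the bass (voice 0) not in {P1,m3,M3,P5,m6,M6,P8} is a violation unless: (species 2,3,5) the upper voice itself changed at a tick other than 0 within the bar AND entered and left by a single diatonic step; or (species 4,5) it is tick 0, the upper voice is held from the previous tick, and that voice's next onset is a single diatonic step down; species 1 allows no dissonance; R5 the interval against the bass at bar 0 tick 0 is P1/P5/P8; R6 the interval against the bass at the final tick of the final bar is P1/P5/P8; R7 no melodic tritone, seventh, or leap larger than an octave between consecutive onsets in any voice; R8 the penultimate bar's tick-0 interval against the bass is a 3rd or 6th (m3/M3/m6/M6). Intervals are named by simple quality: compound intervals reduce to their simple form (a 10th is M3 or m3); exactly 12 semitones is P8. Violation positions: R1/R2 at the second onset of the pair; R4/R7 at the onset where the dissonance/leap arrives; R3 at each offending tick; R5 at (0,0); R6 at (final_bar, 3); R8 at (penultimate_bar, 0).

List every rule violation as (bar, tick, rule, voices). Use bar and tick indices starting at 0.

bar 0: v0=G3 v1=G4 v2=D5 v3=B4 downbeat M3
bar 1: v0=F3 v1=A3 v2=A4 v3=C4 downbeat P5
bar 2: v0=E3 v1=B3 v2=G4 v3=D4 downbeat m7
bar 3: v0=F3 v1=F4 v2=A4 v3=E4 downbeat M7
bar 4: v0=G3 v1=B3 v2=A4 v3=F4 downbeat m7
bar 5: v0=A3 v1=F4 v2=C5 v3=A4 downbeat P8
bar 6: v0=G3 v1=G4 v2=D5 v3=B4 downbeat M3
  -> R3 @ bar 0 tick 0 v(2, 3): D5 above B4
  -> R5 @ bar 0 tick 0 v(0, 3): opens on M3
  -> R3 @ bar 0 tick 1 v(2, 3): D5 above B4
  -> R3 @ bar 0 tick 2 v(2, 3): D5 above B4
  -> R3 @ bar 0 tick 3 v(2, 3): D5 above B4
  -> R2 @ bar 1 tick 0 v(0, 3): G3/B4 M3 -> F3/C4 P5 similar
  -> R2 @ bar 1 tick 0 v(1, 2): G4/D5 P5 -> A3/A4 P8 similar
  -> R3 @ bar 1 tick 0 v(2, 3): A4 above C4
  -> R7 @ bar 1 tick 0 v(1,): G4->A3 leap 10st
  -> R7 @ bar 1 tick 0 v(3,): B4->C4 leap 11st
  -> R3 @ bar 1 tick 1 v(2, 3): A4 above C4
  -> R3 @ bar 1 tick 2 v(2, 3): A4 above C4
  -> R3 @ bar 1 tick 3 v(2, 3): A4 above C4
  -> R3 @ bar 2 tick 0 v(2, 3): G4 above D4
  -> R4 @ bar 2 tick 0 v(0, 3): E3/D4 m7 untreated
  -> R3 @ bar 2 tick 1 v(2, 3): G4 above D4
  -> R3 @ bar 2 tick 2 v(2, 3): G4 above D4
  -> R3 @ bar 2 tick 3 v(2, 3): G4 above D4
  -> R2 @ bar 3 tick 0 v(0, 1): E3/B3 P5 -> F3/F4 P8 similar
  -> R3 @ bar 3 tick 0 v(2, 3): A4 above E4
  -> R4 @ bar 3 tick 0 v(0, 3): F3/E4 M7 untreated
  -> R7 @ bar 3 tick 0 v(1,): B3->F4 leap 6st
  -> R3 @ bar 3 tick 1 v(2, 3): A4 above E4
  -> R3 @ bar 3 tick 2 v(2, 3): A4 above E4
  -> R3 @ bar 3 tick 3 v(2, 3): A4 above E4
  -> R3 @ bar 4 tick 0 v(2, 3): A4 above F4
  -> R4 @ bar 4 tick 0 v(0, 2): G3/A4 M2 untreated
  -> R4 @ bar 4 tick 0 v(0, 3): G3/F4 m7 untreated
  -> R7 @ bar 4 tick 0 v(1,): F4->B3 leap 6st
  -> R3 @ bar 4 tick 1 v(2, 3): A4 above F4
  -> R3 @ bar 4 tick 2 v(2, 3): A4 above F4
  -> R3 @ bar 4 tick 3 v(2, 3): A4 above F4
  -> R2 @ bar 5 tick 0 v(0, 3): G3/F4 m7 -> A3/A4 P8 similar
  -> R2 @ bar 5 tick 0 v(1, 2): B3/A4 m7 -> F4/C5 P5 similar
  -> R3 @ bar 5 tick 0 v(2, 3): C5 above A4
  -> R7 @ bar 5 tick 0 v(1,): B3->F4 leap 6st
  -> R8 @ bar 5 tick 0 v(0, 3): penult P8 not 3rd/6th
  -> R3 @ bar 5 tick 1 v(2, 3): C5 above A4
  -> R3 @ bar 5 tick 2 v(2, 3): C5 above A4
  -> R3 @ bar 5 tick 3 v(2, 3): C5 above A4
  -> R1 @ bar 6 tick 0 v(1, 2): F4/C5 P5 -> G4/D5 P5 similar
  -> R3 @ bar 6 tick 0 v(2, 3): D5 above B4
  -> R3 @ bar 6 tick 1 v(2, 3): D5 above B4
  -> R3 @ bar 6 tick 2 v(2, 3): D5 above B4
  -> R3 @ bar 6 tick 3 v(2, 3): D5 above B4
  -> R6 @ bar 6 tick 3 v(0, 3): closes on M3

(0, 0, R3, (2, 3))
(0, 0, R5, (0, 3))
(0, 1, R3, (2, 3))
(0, 2, R3, (2, 3))
(0, 3, R3, (2, 3))
(1, 0, R2, (0, 3))
(1, 0, R2, (1, 2))
(1, 0, R3, (2, 3))
(1, 0, R7, (1,))
(1, 0, R7, (3,))
(1, 1, R3, (2, 3))
(1, 2, R3, (2, 3))
(1, 3, R3, (2, 3))
(2, 0, R3, (2, 3))
(2, 0, R4, (0, 3))
(2, 1, R3, (2, 3))
(2, 2, R3, (2, 3))
(2, 3, R3, (2, 3))
(3, 0, R2, (0, 1))
(3, 0, R3, (2, 3))
(3, 0, R4, (0, 3))
(3, 0, R7, (1,))
(3, 1, R3, (2, 3))
(3, 2, R3, (2, 3))
(3, 3, R3, (2, 3))
(4, 0, R3, (2, 3))
(4, 0, R4, (0, 2))
(4, 0, R4, (0, 3))
(4, 0, R7, (1,))
(4, 1, R3, (2, 3))
(4, 2, R3, (2, 3))
(4, 3, R3, (2, 3))
(5, 0, R2, (0, 3))
(5, 0, R2, (1, 2))
(5, 0, R3, (2, 3))
(5, 0, R7, (1,))
(5, 0, R8, (0, 3))
(5, 1, R3, (2, 3))
(5, 2, R3, (2, 3))
(5, 3, R3, (2, 3))
(6, 0, R1, (1, 2))
(6, 0, R3, (2, 3))
(6, 1, R3, (2, 3))
(6, 2, R3, (2, 3))
(6, 3, R3, (2, 3))
(6, 3, R6, (0, 3))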